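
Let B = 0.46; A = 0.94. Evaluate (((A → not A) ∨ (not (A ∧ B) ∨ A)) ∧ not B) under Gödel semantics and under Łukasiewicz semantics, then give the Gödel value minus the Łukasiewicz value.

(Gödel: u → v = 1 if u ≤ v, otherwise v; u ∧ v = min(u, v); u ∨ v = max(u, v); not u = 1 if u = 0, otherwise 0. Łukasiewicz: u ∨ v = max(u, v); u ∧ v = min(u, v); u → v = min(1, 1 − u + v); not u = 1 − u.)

-0.54

Gödel evaluation:
  not A: Gödel ¬ of 0.94 = 0 (operand ≠ 0)
  (A → not A): 0.94 > 0, so result = 0
  (A ∧ B) = min(0.94, 0.46) = 0.46
  not (A ∧ B): Gödel ¬ of 0.46 = 0 (operand ≠ 0)
  (not (A ∧ B) ∨ A) = max(0, 0.94) = 0.94
  ((A → not A) ∨ (not (A ∧ B) ∨ A)) = max(0, 0.94) = 0.94
  not B: Gödel ¬ of 0.46 = 0 (operand ≠ 0)
  (((A → not A) ∨ (not (A ∧ B) ∨ A)) ∧ not B) = min(0.94, 0) = 0
  Gödel value = 0
Łukasiewicz evaluation:
  not A: Łukasiewicz ¬ gives 1 − 0.94 = 0.06
  (A → not A): min(1, 1 − 0.94 + 0.06) = 0.12
  (A ∧ B) = min(0.94, 0.46) = 0.46
  not (A ∧ B): Łukasiewicz ¬ gives 1 − 0.46 = 0.54
  (not (A ∧ B) ∨ A) = max(0.54, 0.94) = 0.94
  ((A → not A) ∨ (not (A ∧ B) ∨ A)) = max(0.12, 0.94) = 0.94
  not B: Łukasiewicz ¬ gives 1 − 0.46 = 0.54
  (((A → not A) ∨ (not (A ∧ B) ∨ A)) ∧ not B) = min(0.94, 0.54) = 0.54
  Łukasiewicz value = 0.54
Difference: 0 − 0.54 = -0.54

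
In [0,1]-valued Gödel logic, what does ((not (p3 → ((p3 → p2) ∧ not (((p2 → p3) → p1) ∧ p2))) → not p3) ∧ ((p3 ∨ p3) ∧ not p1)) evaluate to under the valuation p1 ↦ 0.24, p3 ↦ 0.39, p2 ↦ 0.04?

(p3 → p2): 0.39 > 0.04, so result = 0.04
(p2 → p3): 0.04 ≤ 0.39, so result = 1
((p2 → p3) → p1): 1 > 0.24, so result = 0.24
(((p2 → p3) → p1) ∧ p2) = min(0.24, 0.04) = 0.04
not (((p2 → p3) → p1) ∧ p2): Gödel ¬ of 0.04 = 0 (operand ≠ 0)
((p3 → p2) ∧ not (((p2 → p3) → p1) ∧ p2)) = min(0.04, 0) = 0
(p3 → ((p3 → p2) ∧ not (((p2 → p3) → p1) ∧ p2))): 0.39 > 0, so result = 0
not (p3 → ((p3 → p2) ∧ not (((p2 → p3) → p1) ∧ p2))): Gödel ¬ of 0 = 1 (operand is 0)
not p3: Gödel ¬ of 0.39 = 0 (operand ≠ 0)
(not (p3 → ((p3 → p2) ∧ not (((p2 → p3) → p1) ∧ p2))) → not p3): 1 > 0, so result = 0
(p3 ∨ p3) = max(0.39, 0.39) = 0.39
not p1: Gödel ¬ of 0.24 = 0 (operand ≠ 0)
((p3 ∨ p3) ∧ not p1) = min(0.39, 0) = 0
((not (p3 → ((p3 → p2) ∧ not (((p2 → p3) → p1) ∧ p2))) → not p3) ∧ ((p3 ∨ p3) ∧ not p1)) = min(0, 0) = 0

0.00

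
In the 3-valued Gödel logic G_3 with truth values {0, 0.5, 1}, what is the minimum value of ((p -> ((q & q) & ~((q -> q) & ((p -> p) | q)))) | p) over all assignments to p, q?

0.50

The minimum is attained at p = 0.5, q = 0:
  (q & q) = min(0, 0) = 0
  (q -> q): 0 ≤ 0, so result = 1
  (p -> p): 0.5 ≤ 0.5, so result = 1
  ((p -> p) | q) = max(1, 0) = 1
  ((q -> q) & ((p -> p) | q)) = min(1, 1) = 1
  ~((q -> q) & ((p -> p) | q)): Gödel ¬ of 1 = 0 (operand ≠ 0)
  ((q & q) & ~((q -> q) & ((p -> p) | q))) = min(0, 0) = 0
  (p -> ((q & q) & ~((q -> q) & ((p -> p) | q)))): 0.5 > 0, so result = 0
  ((p -> ((q & q) & ~((q -> q) & ((p -> p) | q)))) | p) = max(0, 0.5) = 0.5
Checking all 9 assignments confirms none give a value below 0.50.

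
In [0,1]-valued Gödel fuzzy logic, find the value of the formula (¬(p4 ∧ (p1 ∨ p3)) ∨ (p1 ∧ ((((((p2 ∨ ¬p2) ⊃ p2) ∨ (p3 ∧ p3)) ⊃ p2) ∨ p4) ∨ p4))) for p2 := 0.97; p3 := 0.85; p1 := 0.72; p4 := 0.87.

0.72

(p1 ∨ p3) = max(0.72, 0.85) = 0.85
(p4 ∧ (p1 ∨ p3)) = min(0.87, 0.85) = 0.85
¬(p4 ∧ (p1 ∨ p3)): Gödel ¬ of 0.85 = 0 (operand ≠ 0)
¬p2: Gödel ¬ of 0.97 = 0 (operand ≠ 0)
(p2 ∨ ¬p2) = max(0.97, 0) = 0.97
((p2 ∨ ¬p2) ⊃ p2): 0.97 ≤ 0.97, so result = 1
(p3 ∧ p3) = min(0.85, 0.85) = 0.85
(((p2 ∨ ¬p2) ⊃ p2) ∨ (p3 ∧ p3)) = max(1, 0.85) = 1
((((p2 ∨ ¬p2) ⊃ p2) ∨ (p3 ∧ p3)) ⊃ p2): 1 > 0.97, so result = 0.97
(((((p2 ∨ ¬p2) ⊃ p2) ∨ (p3 ∧ p3)) ⊃ p2) ∨ p4) = max(0.97, 0.87) = 0.97
((((((p2 ∨ ¬p2) ⊃ p2) ∨ (p3 ∧ p3)) ⊃ p2) ∨ p4) ∨ p4) = max(0.97, 0.87) = 0.97
(p1 ∧ ((((((p2 ∨ ¬p2) ⊃ p2) ∨ (p3 ∧ p3)) ⊃ p2) ∨ p4) ∨ p4)) = min(0.72, 0.97) = 0.72
(¬(p4 ∧ (p1 ∨ p3)) ∨ (p1 ∧ ((((((p2 ∨ ¬p2) ⊃ p2) ∨ (p3 ∧ p3)) ⊃ p2) ∨ p4) ∨ p4))) = max(0, 0.72) = 0.72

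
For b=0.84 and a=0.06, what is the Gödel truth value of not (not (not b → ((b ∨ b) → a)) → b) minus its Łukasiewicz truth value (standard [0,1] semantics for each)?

Gödel evaluation:
  not b: Gödel ¬ of 0.84 = 0 (operand ≠ 0)
  (b ∨ b) = max(0.84, 0.84) = 0.84
  ((b ∨ b) → a): 0.84 > 0.06, so result = 0.06
  (not b → ((b ∨ b) → a)): 0 ≤ 0.06, so result = 1
  not (not b → ((b ∨ b) → a)): Gödel ¬ of 1 = 0 (operand ≠ 0)
  (not (not b → ((b ∨ b) → a)) → b): 0 ≤ 0.84, so result = 1
  not (not (not b → ((b ∨ b) → a)) → b): Gödel ¬ of 1 = 0 (operand ≠ 0)
  Gödel value = 0
Łukasiewicz evaluation:
  not b: Łukasiewicz ¬ gives 1 − 0.84 = 0.16
  (b ∨ b) = max(0.84, 0.84) = 0.84
  ((b ∨ b) → a): min(1, 1 − 0.84 + 0.06) = 0.22
  (not b → ((b ∨ b) → a)): min(1, 1 − 0.16 + 0.22) = 1
  not (not b → ((b ∨ b) → a)): Łukasiewicz ¬ gives 1 − 1 = 0
  (not (not b → ((b ∨ b) → a)) → b): min(1, 1 − 0 + 0.84) = 1
  not (not (not b → ((b ∨ b) → a)) → b): Łukasiewicz ¬ gives 1 − 1 = 0
  Łukasiewicz value = 0
Difference: 0 − 0 = 0.00

0.00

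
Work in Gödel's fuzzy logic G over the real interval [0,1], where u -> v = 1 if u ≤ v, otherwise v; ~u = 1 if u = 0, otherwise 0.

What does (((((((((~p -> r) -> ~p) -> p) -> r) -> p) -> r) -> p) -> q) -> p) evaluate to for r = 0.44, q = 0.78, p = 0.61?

0.61

~p: Gödel ¬ of 0.61 = 0 (operand ≠ 0)
(~p -> r): 0 ≤ 0.44, so result = 1
~p: Gödel ¬ of 0.61 = 0 (operand ≠ 0)
((~p -> r) -> ~p): 1 > 0, so result = 0
(((~p -> r) -> ~p) -> p): 0 ≤ 0.61, so result = 1
((((~p -> r) -> ~p) -> p) -> r): 1 > 0.44, so result = 0.44
(((((~p -> r) -> ~p) -> p) -> r) -> p): 0.44 ≤ 0.61, so result = 1
((((((~p -> r) -> ~p) -> p) -> r) -> p) -> r): 1 > 0.44, so result = 0.44
(((((((~p -> r) -> ~p) -> p) -> r) -> p) -> r) -> p): 0.44 ≤ 0.61, so result = 1
((((((((~p -> r) -> ~p) -> p) -> r) -> p) -> r) -> p) -> q): 1 > 0.78, so result = 0.78
(((((((((~p -> r) -> ~p) -> p) -> r) -> p) -> r) -> p) -> q) -> p): 0.78 > 0.61, so result = 0.61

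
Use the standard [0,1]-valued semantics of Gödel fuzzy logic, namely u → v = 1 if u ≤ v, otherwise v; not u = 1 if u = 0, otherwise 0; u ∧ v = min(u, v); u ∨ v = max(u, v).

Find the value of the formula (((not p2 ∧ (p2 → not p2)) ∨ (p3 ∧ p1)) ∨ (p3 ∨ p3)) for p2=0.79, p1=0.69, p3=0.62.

not p2: Gödel ¬ of 0.79 = 0 (operand ≠ 0)
not p2: Gödel ¬ of 0.79 = 0 (operand ≠ 0)
(p2 → not p2): 0.79 > 0, so result = 0
(not p2 ∧ (p2 → not p2)) = min(0, 0) = 0
(p3 ∧ p1) = min(0.62, 0.69) = 0.62
((not p2 ∧ (p2 → not p2)) ∨ (p3 ∧ p1)) = max(0, 0.62) = 0.62
(p3 ∨ p3) = max(0.62, 0.62) = 0.62
(((not p2 ∧ (p2 → not p2)) ∨ (p3 ∧ p1)) ∨ (p3 ∨ p3)) = max(0.62, 0.62) = 0.62

0.62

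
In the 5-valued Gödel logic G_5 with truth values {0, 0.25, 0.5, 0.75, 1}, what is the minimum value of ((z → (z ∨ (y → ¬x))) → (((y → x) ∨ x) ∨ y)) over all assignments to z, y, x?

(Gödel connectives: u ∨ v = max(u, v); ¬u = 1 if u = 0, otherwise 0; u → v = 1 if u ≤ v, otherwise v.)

The minimum is attained at z = 0, y = 0.25, x = 0:
  ¬x: Gödel ¬ of 0 = 1 (operand is 0)
  (y → ¬x): 0.25 ≤ 1, so result = 1
  (z ∨ (y → ¬x)) = max(0, 1) = 1
  (z → (z ∨ (y → ¬x))): 0 ≤ 1, so result = 1
  (y → x): 0.25 > 0, so result = 0
  ((y → x) ∨ x) = max(0, 0) = 0
  (((y → x) ∨ x) ∨ y) = max(0, 0.25) = 0.25
  ((z → (z ∨ (y → ¬x))) → (((y → x) ∨ x) ∨ y)): 1 > 0.25, so result = 0.25
Checking all 125 assignments confirms none give a value below 0.25.

0.25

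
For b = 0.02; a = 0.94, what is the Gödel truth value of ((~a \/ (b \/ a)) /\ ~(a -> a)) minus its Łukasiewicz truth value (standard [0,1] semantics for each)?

Gödel evaluation:
  ~a: Gödel ¬ of 0.94 = 0 (operand ≠ 0)
  (b \/ a) = max(0.02, 0.94) = 0.94
  (~a \/ (b \/ a)) = max(0, 0.94) = 0.94
  (a -> a): 0.94 ≤ 0.94, so result = 1
  ~(a -> a): Gödel ¬ of 1 = 0 (operand ≠ 0)
  ((~a \/ (b \/ a)) /\ ~(a -> a)) = min(0.94, 0) = 0
  Gödel value = 0
Łukasiewicz evaluation:
  ~a: Łukasiewicz ¬ gives 1 − 0.94 = 0.06
  (b \/ a) = max(0.02, 0.94) = 0.94
  (~a \/ (b \/ a)) = max(0.06, 0.94) = 0.94
  (a -> a): min(1, 1 − 0.94 + 0.94) = 1
  ~(a -> a): Łukasiewicz ¬ gives 1 − 1 = 0
  ((~a \/ (b \/ a)) /\ ~(a -> a)) = min(0.94, 0) = 0
  Łukasiewicz value = 0
Difference: 0 − 0 = 0.00

0.00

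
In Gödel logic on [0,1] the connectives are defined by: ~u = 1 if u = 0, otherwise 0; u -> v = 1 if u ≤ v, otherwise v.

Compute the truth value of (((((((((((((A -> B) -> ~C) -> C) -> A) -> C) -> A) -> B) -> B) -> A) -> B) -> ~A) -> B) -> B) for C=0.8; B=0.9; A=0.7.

0.90

(A -> B): 0.7 ≤ 0.9, so result = 1
~C: Gödel ¬ of 0.8 = 0 (operand ≠ 0)
((A -> B) -> ~C): 1 > 0, so result = 0
(((A -> B) -> ~C) -> C): 0 ≤ 0.8, so result = 1
((((A -> B) -> ~C) -> C) -> A): 1 > 0.7, so result = 0.7
(((((A -> B) -> ~C) -> C) -> A) -> C): 0.7 ≤ 0.8, so result = 1
((((((A -> B) -> ~C) -> C) -> A) -> C) -> A): 1 > 0.7, so result = 0.7
(((((((A -> B) -> ~C) -> C) -> A) -> C) -> A) -> B): 0.7 ≤ 0.9, so result = 1
((((((((A -> B) -> ~C) -> C) -> A) -> C) -> A) -> B) -> B): 1 > 0.9, so result = 0.9
(((((((((A -> B) -> ~C) -> C) -> A) -> C) -> A) -> B) -> B) -> A): 0.9 > 0.7, so result = 0.7
((((((((((A -> B) -> ~C) -> C) -> A) -> C) -> A) -> B) -> B) -> A) -> B): 0.7 ≤ 0.9, so result = 1
~A: Gödel ¬ of 0.7 = 0 (operand ≠ 0)
(((((((((((A -> B) -> ~C) -> C) -> A) -> C) -> A) -> B) -> B) -> A) -> B) -> ~A): 1 > 0, so result = 0
((((((((((((A -> B) -> ~C) -> C) -> A) -> C) -> A) -> B) -> B) -> A) -> B) -> ~A) -> B): 0 ≤ 0.9, so result = 1
(((((((((((((A -> B) -> ~C) -> C) -> A) -> C) -> A) -> B) -> B) -> A) -> B) -> ~A) -> B) -> B): 1 > 0.9, so result = 0.9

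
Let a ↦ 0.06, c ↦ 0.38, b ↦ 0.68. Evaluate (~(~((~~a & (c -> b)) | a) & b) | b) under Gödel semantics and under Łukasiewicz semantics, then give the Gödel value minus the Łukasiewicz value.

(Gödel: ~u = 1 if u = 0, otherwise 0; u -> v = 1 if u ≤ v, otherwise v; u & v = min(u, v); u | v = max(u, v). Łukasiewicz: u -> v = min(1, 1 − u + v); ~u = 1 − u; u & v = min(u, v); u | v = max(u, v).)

0.32

Gödel evaluation:
  ~a: Gödel ¬ of 0.06 = 0 (operand ≠ 0)
  ~~a: Gödel ¬ of 0 = 1 (operand is 0)
  (c -> b): 0.38 ≤ 0.68, so result = 1
  (~~a & (c -> b)) = min(1, 1) = 1
  ((~~a & (c -> b)) | a) = max(1, 0.06) = 1
  ~((~~a & (c -> b)) | a): Gödel ¬ of 1 = 0 (operand ≠ 0)
  (~((~~a & (c -> b)) | a) & b) = min(0, 0.68) = 0
  ~(~((~~a & (c -> b)) | a) & b): Gödel ¬ of 0 = 1 (operand is 0)
  (~(~((~~a & (c -> b)) | a) & b) | b) = max(1, 0.68) = 1
  Gödel value = 1
Łukasiewicz evaluation:
  ~a: Łukasiewicz ¬ gives 1 − 0.06 = 0.94
  ~~a: Łukasiewicz ¬ gives 1 − 0.94 = 0.06
  (c -> b): min(1, 1 − 0.38 + 0.68) = 1
  (~~a & (c -> b)) = min(0.06, 1) = 0.06
  ((~~a & (c -> b)) | a) = max(0.06, 0.06) = 0.06
  ~((~~a & (c -> b)) | a): Łukasiewicz ¬ gives 1 − 0.06 = 0.94
  (~((~~a & (c -> b)) | a) & b) = min(0.94, 0.68) = 0.68
  ~(~((~~a & (c -> b)) | a) & b): Łukasiewicz ¬ gives 1 − 0.68 = 0.32
  (~(~((~~a & (c -> b)) | a) & b) | b) = max(0.32, 0.68) = 0.68
  Łukasiewicz value = 0.68
Difference: 1 − 0.68 = 0.32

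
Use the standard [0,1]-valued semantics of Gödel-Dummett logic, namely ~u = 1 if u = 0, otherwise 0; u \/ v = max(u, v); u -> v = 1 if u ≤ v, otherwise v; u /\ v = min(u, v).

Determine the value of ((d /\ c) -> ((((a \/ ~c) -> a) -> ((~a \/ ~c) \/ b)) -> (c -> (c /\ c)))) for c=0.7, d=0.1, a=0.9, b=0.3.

(d /\ c) = min(0.1, 0.7) = 0.1
~c: Gödel ¬ of 0.7 = 0 (operand ≠ 0)
(a \/ ~c) = max(0.9, 0) = 0.9
((a \/ ~c) -> a): 0.9 ≤ 0.9, so result = 1
~a: Gödel ¬ of 0.9 = 0 (operand ≠ 0)
~c: Gödel ¬ of 0.7 = 0 (operand ≠ 0)
(~a \/ ~c) = max(0, 0) = 0
((~a \/ ~c) \/ b) = max(0, 0.3) = 0.3
(((a \/ ~c) -> a) -> ((~a \/ ~c) \/ b)): 1 > 0.3, so result = 0.3
(c /\ c) = min(0.7, 0.7) = 0.7
(c -> (c /\ c)): 0.7 ≤ 0.7, so result = 1
((((a \/ ~c) -> a) -> ((~a \/ ~c) \/ b)) -> (c -> (c /\ c))): 0.3 ≤ 1, so result = 1
((d /\ c) -> ((((a \/ ~c) -> a) -> ((~a \/ ~c) \/ b)) -> (c -> (c /\ c)))): 0.1 ≤ 1, so result = 1

1.00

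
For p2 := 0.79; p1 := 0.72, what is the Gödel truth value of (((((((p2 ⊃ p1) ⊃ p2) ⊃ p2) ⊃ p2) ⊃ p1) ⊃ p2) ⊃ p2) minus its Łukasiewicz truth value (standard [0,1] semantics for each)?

-0.07

Gödel evaluation:
  (p2 ⊃ p1): 0.79 > 0.72, so result = 0.72
  ((p2 ⊃ p1) ⊃ p2): 0.72 ≤ 0.79, so result = 1
  (((p2 ⊃ p1) ⊃ p2) ⊃ p2): 1 > 0.79, so result = 0.79
  ((((p2 ⊃ p1) ⊃ p2) ⊃ p2) ⊃ p2): 0.79 ≤ 0.79, so result = 1
  (((((p2 ⊃ p1) ⊃ p2) ⊃ p2) ⊃ p2) ⊃ p1): 1 > 0.72, so result = 0.72
  ((((((p2 ⊃ p1) ⊃ p2) ⊃ p2) ⊃ p2) ⊃ p1) ⊃ p2): 0.72 ≤ 0.79, so result = 1
  (((((((p2 ⊃ p1) ⊃ p2) ⊃ p2) ⊃ p2) ⊃ p1) ⊃ p2) ⊃ p2): 1 > 0.79, so result = 0.79
  Gödel value = 0.79
Łukasiewicz evaluation:
  (p2 ⊃ p1): min(1, 1 − 0.79 + 0.72) = 0.93
  ((p2 ⊃ p1) ⊃ p2): min(1, 1 − 0.93 + 0.79) = 0.86
  (((p2 ⊃ p1) ⊃ p2) ⊃ p2): min(1, 1 − 0.86 + 0.79) = 0.93
  ((((p2 ⊃ p1) ⊃ p2) ⊃ p2) ⊃ p2): min(1, 1 − 0.93 + 0.79) = 0.86
  (((((p2 ⊃ p1) ⊃ p2) ⊃ p2) ⊃ p2) ⊃ p1): min(1, 1 − 0.86 + 0.72) = 0.86
  ((((((p2 ⊃ p1) ⊃ p2) ⊃ p2) ⊃ p2) ⊃ p1) ⊃ p2): min(1, 1 − 0.86 + 0.79) = 0.93
  (((((((p2 ⊃ p1) ⊃ p2) ⊃ p2) ⊃ p2) ⊃ p1) ⊃ p2) ⊃ p2): min(1, 1 − 0.93 + 0.79) = 0.86
  Łukasiewicz value = 0.86
Difference: 0.79 − 0.86 = -0.07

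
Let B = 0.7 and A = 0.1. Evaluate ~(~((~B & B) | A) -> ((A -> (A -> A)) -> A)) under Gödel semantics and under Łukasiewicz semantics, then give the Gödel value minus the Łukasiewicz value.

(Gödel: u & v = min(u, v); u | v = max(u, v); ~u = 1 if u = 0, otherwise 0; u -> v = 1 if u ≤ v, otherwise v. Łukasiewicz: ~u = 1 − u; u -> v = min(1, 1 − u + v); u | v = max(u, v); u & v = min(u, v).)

Gödel evaluation:
  ~B: Gödel ¬ of 0.7 = 0 (operand ≠ 0)
  (~B & B) = min(0, 0.7) = 0
  ((~B & B) | A) = max(0, 0.1) = 0.1
  ~((~B & B) | A): Gödel ¬ of 0.1 = 0 (operand ≠ 0)
  (A -> A): 0.1 ≤ 0.1, so result = 1
  (A -> (A -> A)): 0.1 ≤ 1, so result = 1
  ((A -> (A -> A)) -> A): 1 > 0.1, so result = 0.1
  (~((~B & B) | A) -> ((A -> (A -> A)) -> A)): 0 ≤ 0.1, so result = 1
  ~(~((~B & B) | A) -> ((A -> (A -> A)) -> A)): Gödel ¬ of 1 = 0 (operand ≠ 0)
  Gödel value = 0
Łukasiewicz evaluation:
  ~B: Łukasiewicz ¬ gives 1 − 0.7 = 0.3
  (~B & B) = min(0.3, 0.7) = 0.3
  ((~B & B) | A) = max(0.3, 0.1) = 0.3
  ~((~B & B) | A): Łukasiewicz ¬ gives 1 − 0.3 = 0.7
  (A -> A): min(1, 1 − 0.1 + 0.1) = 1
  (A -> (A -> A)): min(1, 1 − 0.1 + 1) = 1
  ((A -> (A -> A)) -> A): min(1, 1 − 1 + 0.1) = 0.1
  (~((~B & B) | A) -> ((A -> (A -> A)) -> A)): min(1, 1 − 0.7 + 0.1) = 0.4
  ~(~((~B & B) | A) -> ((A -> (A -> A)) -> A)): Łukasiewicz ¬ gives 1 − 0.4 = 0.6
  Łukasiewicz value = 0.6
Difference: 0 − 0.6 = -0.60

-0.60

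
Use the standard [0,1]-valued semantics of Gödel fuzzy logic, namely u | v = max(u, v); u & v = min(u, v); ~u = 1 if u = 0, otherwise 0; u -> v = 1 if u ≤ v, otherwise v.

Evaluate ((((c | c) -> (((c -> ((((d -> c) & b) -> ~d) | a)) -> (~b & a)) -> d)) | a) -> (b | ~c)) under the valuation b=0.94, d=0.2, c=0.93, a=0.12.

0.94

(c | c) = max(0.93, 0.93) = 0.93
(d -> c): 0.2 ≤ 0.93, so result = 1
((d -> c) & b) = min(1, 0.94) = 0.94
~d: Gödel ¬ of 0.2 = 0 (operand ≠ 0)
(((d -> c) & b) -> ~d): 0.94 > 0, so result = 0
((((d -> c) & b) -> ~d) | a) = max(0, 0.12) = 0.12
(c -> ((((d -> c) & b) -> ~d) | a)): 0.93 > 0.12, so result = 0.12
~b: Gödel ¬ of 0.94 = 0 (operand ≠ 0)
(~b & a) = min(0, 0.12) = 0
((c -> ((((d -> c) & b) -> ~d) | a)) -> (~b & a)): 0.12 > 0, so result = 0
(((c -> ((((d -> c) & b) -> ~d) | a)) -> (~b & a)) -> d): 0 ≤ 0.2, so result = 1
((c | c) -> (((c -> ((((d -> c) & b) -> ~d) | a)) -> (~b & a)) -> d)): 0.93 ≤ 1, so result = 1
(((c | c) -> (((c -> ((((d -> c) & b) -> ~d) | a)) -> (~b & a)) -> d)) | a) = max(1, 0.12) = 1
~c: Gödel ¬ of 0.93 = 0 (operand ≠ 0)
(b | ~c) = max(0.94, 0) = 0.94
((((c | c) -> (((c -> ((((d -> c) & b) -> ~d) | a)) -> (~b & a)) -> d)) | a) -> (b | ~c)): 1 > 0.94, so result = 0.94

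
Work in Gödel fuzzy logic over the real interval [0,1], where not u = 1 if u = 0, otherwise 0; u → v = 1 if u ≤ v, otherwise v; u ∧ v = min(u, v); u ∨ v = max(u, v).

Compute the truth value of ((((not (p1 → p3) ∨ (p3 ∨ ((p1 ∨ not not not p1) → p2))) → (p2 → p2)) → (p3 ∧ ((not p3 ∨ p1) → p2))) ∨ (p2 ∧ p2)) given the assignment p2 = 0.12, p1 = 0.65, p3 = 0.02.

0.12

(p1 → p3): 0.65 > 0.02, so result = 0.02
not (p1 → p3): Gödel ¬ of 0.02 = 0 (operand ≠ 0)
not p1: Gödel ¬ of 0.65 = 0 (operand ≠ 0)
not not p1: Gödel ¬ of 0 = 1 (operand is 0)
not not not p1: Gödel ¬ of 1 = 0 (operand ≠ 0)
(p1 ∨ not not not p1) = max(0.65, 0) = 0.65
((p1 ∨ not not not p1) → p2): 0.65 > 0.12, so result = 0.12
(p3 ∨ ((p1 ∨ not not not p1) → p2)) = max(0.02, 0.12) = 0.12
(not (p1 → p3) ∨ (p3 ∨ ((p1 ∨ not not not p1) → p2))) = max(0, 0.12) = 0.12
(p2 → p2): 0.12 ≤ 0.12, so result = 1
((not (p1 → p3) ∨ (p3 ∨ ((p1 ∨ not not not p1) → p2))) → (p2 → p2)): 0.12 ≤ 1, so result = 1
not p3: Gödel ¬ of 0.02 = 0 (operand ≠ 0)
(not p3 ∨ p1) = max(0, 0.65) = 0.65
((not p3 ∨ p1) → p2): 0.65 > 0.12, so result = 0.12
(p3 ∧ ((not p3 ∨ p1) → p2)) = min(0.02, 0.12) = 0.02
(((not (p1 → p3) ∨ (p3 ∨ ((p1 ∨ not not not p1) → p2))) → (p2 → p2)) → (p3 ∧ ((not p3 ∨ p1) → p2))): 1 > 0.02, so result = 0.02
(p2 ∧ p2) = min(0.12, 0.12) = 0.12
((((not (p1 → p3) ∨ (p3 ∨ ((p1 ∨ not not not p1) → p2))) → (p2 → p2)) → (p3 ∧ ((not p3 ∨ p1) → p2))) ∨ (p2 ∧ p2)) = max(0.02, 0.12) = 0.12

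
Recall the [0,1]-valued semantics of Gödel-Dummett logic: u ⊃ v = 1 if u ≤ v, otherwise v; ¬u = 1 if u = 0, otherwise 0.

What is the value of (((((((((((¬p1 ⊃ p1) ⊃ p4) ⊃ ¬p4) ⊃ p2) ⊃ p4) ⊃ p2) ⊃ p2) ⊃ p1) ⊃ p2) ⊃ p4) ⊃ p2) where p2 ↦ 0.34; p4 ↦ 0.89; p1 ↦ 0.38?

0.34

¬p1: Gödel ¬ of 0.38 = 0 (operand ≠ 0)
(¬p1 ⊃ p1): 0 ≤ 0.38, so result = 1
((¬p1 ⊃ p1) ⊃ p4): 1 > 0.89, so result = 0.89
¬p4: Gödel ¬ of 0.89 = 0 (operand ≠ 0)
(((¬p1 ⊃ p1) ⊃ p4) ⊃ ¬p4): 0.89 > 0, so result = 0
((((¬p1 ⊃ p1) ⊃ p4) ⊃ ¬p4) ⊃ p2): 0 ≤ 0.34, so result = 1
(((((¬p1 ⊃ p1) ⊃ p4) ⊃ ¬p4) ⊃ p2) ⊃ p4): 1 > 0.89, so result = 0.89
((((((¬p1 ⊃ p1) ⊃ p4) ⊃ ¬p4) ⊃ p2) ⊃ p4) ⊃ p2): 0.89 > 0.34, so result = 0.34
(((((((¬p1 ⊃ p1) ⊃ p4) ⊃ ¬p4) ⊃ p2) ⊃ p4) ⊃ p2) ⊃ p2): 0.34 ≤ 0.34, so result = 1
((((((((¬p1 ⊃ p1) ⊃ p4) ⊃ ¬p4) ⊃ p2) ⊃ p4) ⊃ p2) ⊃ p2) ⊃ p1): 1 > 0.38, so result = 0.38
(((((((((¬p1 ⊃ p1) ⊃ p4) ⊃ ¬p4) ⊃ p2) ⊃ p4) ⊃ p2) ⊃ p2) ⊃ p1) ⊃ p2): 0.38 > 0.34, so result = 0.34
((((((((((¬p1 ⊃ p1) ⊃ p4) ⊃ ¬p4) ⊃ p2) ⊃ p4) ⊃ p2) ⊃ p2) ⊃ p1) ⊃ p2) ⊃ p4): 0.34 ≤ 0.89, so result = 1
(((((((((((¬p1 ⊃ p1) ⊃ p4) ⊃ ¬p4) ⊃ p2) ⊃ p4) ⊃ p2) ⊃ p2) ⊃ p1) ⊃ p2) ⊃ p4) ⊃ p2): 1 > 0.34, so result = 0.34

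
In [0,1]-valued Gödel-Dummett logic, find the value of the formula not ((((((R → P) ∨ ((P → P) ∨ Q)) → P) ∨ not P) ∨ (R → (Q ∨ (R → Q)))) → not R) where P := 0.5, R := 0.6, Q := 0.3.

1.00

(R → P): 0.6 > 0.5, so result = 0.5
(P → P): 0.5 ≤ 0.5, so result = 1
((P → P) ∨ Q) = max(1, 0.3) = 1
((R → P) ∨ ((P → P) ∨ Q)) = max(0.5, 1) = 1
(((R → P) ∨ ((P → P) ∨ Q)) → P): 1 > 0.5, so result = 0.5
not P: Gödel ¬ of 0.5 = 0 (operand ≠ 0)
((((R → P) ∨ ((P → P) ∨ Q)) → P) ∨ not P) = max(0.5, 0) = 0.5
(R → Q): 0.6 > 0.3, so result = 0.3
(Q ∨ (R → Q)) = max(0.3, 0.3) = 0.3
(R → (Q ∨ (R → Q))): 0.6 > 0.3, so result = 0.3
(((((R → P) ∨ ((P → P) ∨ Q)) → P) ∨ not P) ∨ (R → (Q ∨ (R → Q)))) = max(0.5, 0.3) = 0.5
not R: Gödel ¬ of 0.6 = 0 (operand ≠ 0)
((((((R → P) ∨ ((P → P) ∨ Q)) → P) ∨ not P) ∨ (R → (Q ∨ (R → Q)))) → not R): 0.5 > 0, so result = 0
not ((((((R → P) ∨ ((P → P) ∨ Q)) → P) ∨ not P) ∨ (R → (Q ∨ (R → Q)))) → not R): Gödel ¬ of 0 = 1 (operand is 0)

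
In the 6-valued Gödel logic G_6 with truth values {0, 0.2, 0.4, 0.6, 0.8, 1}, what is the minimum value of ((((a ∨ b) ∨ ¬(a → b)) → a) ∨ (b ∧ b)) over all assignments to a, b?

0.20

The minimum is attained at a = 0, b = 0.2:
  (a ∨ b) = max(0, 0.2) = 0.2
  (a → b): 0 ≤ 0.2, so result = 1
  ¬(a → b): Gödel ¬ of 1 = 0 (operand ≠ 0)
  ((a ∨ b) ∨ ¬(a → b)) = max(0.2, 0) = 0.2
  (((a ∨ b) ∨ ¬(a → b)) → a): 0.2 > 0, so result = 0
  (b ∧ b) = min(0.2, 0.2) = 0.2
  ((((a ∨ b) ∨ ¬(a → b)) → a) ∨ (b ∧ b)) = max(0, 0.2) = 0.2
Checking all 36 assignments confirms none give a value below 0.20.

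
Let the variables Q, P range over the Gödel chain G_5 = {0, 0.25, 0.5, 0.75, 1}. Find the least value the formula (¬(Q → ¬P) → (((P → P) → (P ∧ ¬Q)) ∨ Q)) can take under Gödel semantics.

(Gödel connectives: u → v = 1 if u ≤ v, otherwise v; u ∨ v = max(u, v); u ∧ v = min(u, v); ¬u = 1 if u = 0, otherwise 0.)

The minimum is attained at Q = 0.25, P = 0.25:
  ¬P: Gödel ¬ of 0.25 = 0 (operand ≠ 0)
  (Q → ¬P): 0.25 > 0, so result = 0
  ¬(Q → ¬P): Gödel ¬ of 0 = 1 (operand is 0)
  (P → P): 0.25 ≤ 0.25, so result = 1
  ¬Q: Gödel ¬ of 0.25 = 0 (operand ≠ 0)
  (P ∧ ¬Q) = min(0.25, 0) = 0
  ((P → P) → (P ∧ ¬Q)): 1 > 0, so result = 0
  (((P → P) → (P ∧ ¬Q)) ∨ Q) = max(0, 0.25) = 0.25
  (¬(Q → ¬P) → (((P → P) → (P ∧ ¬Q)) ∨ Q)): 1 > 0.25, so result = 0.25
Checking all 25 assignments confirms none give a value below 0.25.

0.25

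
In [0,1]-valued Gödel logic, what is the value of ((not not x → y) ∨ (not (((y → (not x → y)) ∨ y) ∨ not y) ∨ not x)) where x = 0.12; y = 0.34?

not x: Gödel ¬ of 0.12 = 0 (operand ≠ 0)
not not x: Gödel ¬ of 0 = 1 (operand is 0)
(not not x → y): 1 > 0.34, so result = 0.34
not x: Gödel ¬ of 0.12 = 0 (operand ≠ 0)
(not x → y): 0 ≤ 0.34, so result = 1
(y → (not x → y)): 0.34 ≤ 1, so result = 1
((y → (not x → y)) ∨ y) = max(1, 0.34) = 1
not y: Gödel ¬ of 0.34 = 0 (operand ≠ 0)
(((y → (not x → y)) ∨ y) ∨ not y) = max(1, 0) = 1
not (((y → (not x → y)) ∨ y) ∨ not y): Gödel ¬ of 1 = 0 (operand ≠ 0)
not x: Gödel ¬ of 0.12 = 0 (operand ≠ 0)
(not (((y → (not x → y)) ∨ y) ∨ not y) ∨ not x) = max(0, 0) = 0
((not not x → y) ∨ (not (((y → (not x → y)) ∨ y) ∨ not y) ∨ not x)) = max(0.34, 0) = 0.34

0.34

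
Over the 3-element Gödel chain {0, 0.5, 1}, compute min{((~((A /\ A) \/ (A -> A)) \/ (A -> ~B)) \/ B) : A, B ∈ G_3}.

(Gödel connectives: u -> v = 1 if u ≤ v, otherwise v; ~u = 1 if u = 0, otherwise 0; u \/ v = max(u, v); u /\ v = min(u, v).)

The minimum is attained at A = 0.5, B = 0.5:
  (A /\ A) = min(0.5, 0.5) = 0.5
  (A -> A): 0.5 ≤ 0.5, so result = 1
  ((A /\ A) \/ (A -> A)) = max(0.5, 1) = 1
  ~((A /\ A) \/ (A -> A)): Gödel ¬ of 1 = 0 (operand ≠ 0)
  ~B: Gödel ¬ of 0.5 = 0 (operand ≠ 0)
  (A -> ~B): 0.5 > 0, so result = 0
  (~((A /\ A) \/ (A -> A)) \/ (A -> ~B)) = max(0, 0) = 0
  ((~((A /\ A) \/ (A -> A)) \/ (A -> ~B)) \/ B) = max(0, 0.5) = 0.5
Checking all 9 assignments confirms none give a value below 0.50.

0.50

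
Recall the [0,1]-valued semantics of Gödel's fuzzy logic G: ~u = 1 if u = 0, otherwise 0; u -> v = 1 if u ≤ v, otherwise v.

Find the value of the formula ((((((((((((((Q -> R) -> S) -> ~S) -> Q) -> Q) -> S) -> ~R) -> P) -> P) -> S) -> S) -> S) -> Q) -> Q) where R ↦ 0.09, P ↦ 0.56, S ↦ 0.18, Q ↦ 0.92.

0.92

(Q -> R): 0.92 > 0.09, so result = 0.09
((Q -> R) -> S): 0.09 ≤ 0.18, so result = 1
~S: Gödel ¬ of 0.18 = 0 (operand ≠ 0)
(((Q -> R) -> S) -> ~S): 1 > 0, so result = 0
((((Q -> R) -> S) -> ~S) -> Q): 0 ≤ 0.92, so result = 1
(((((Q -> R) -> S) -> ~S) -> Q) -> Q): 1 > 0.92, so result = 0.92
((((((Q -> R) -> S) -> ~S) -> Q) -> Q) -> S): 0.92 > 0.18, so result = 0.18
~R: Gödel ¬ of 0.09 = 0 (operand ≠ 0)
(((((((Q -> R) -> S) -> ~S) -> Q) -> Q) -> S) -> ~R): 0.18 > 0, so result = 0
((((((((Q -> R) -> S) -> ~S) -> Q) -> Q) -> S) -> ~R) -> P): 0 ≤ 0.56, so result = 1
(((((((((Q -> R) -> S) -> ~S) -> Q) -> Q) -> S) -> ~R) -> P) -> P): 1 > 0.56, so result = 0.56
((((((((((Q -> R) -> S) -> ~S) -> Q) -> Q) -> S) -> ~R) -> P) -> P) -> S): 0.56 > 0.18, so result = 0.18
(((((((((((Q -> R) -> S) -> ~S) -> Q) -> Q) -> S) -> ~R) -> P) -> P) -> S) -> S): 0.18 ≤ 0.18, so result = 1
((((((((((((Q -> R) -> S) -> ~S) -> Q) -> Q) -> S) -> ~R) -> P) -> P) -> S) -> S) -> S): 1 > 0.18, so result = 0.18
(((((((((((((Q -> R) -> S) -> ~S) -> Q) -> Q) -> S) -> ~R) -> P) -> P) -> S) -> S) -> S) -> Q): 0.18 ≤ 0.92, so result = 1
((((((((((((((Q -> R) -> S) -> ~S) -> Q) -> Q) -> S) -> ~R) -> P) -> P) -> S) -> S) -> S) -> Q) -> Q): 1 > 0.92, so result = 0.92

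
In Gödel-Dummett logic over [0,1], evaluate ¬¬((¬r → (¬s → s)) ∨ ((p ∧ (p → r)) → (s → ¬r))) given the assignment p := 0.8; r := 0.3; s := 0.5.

1.00

¬r: Gödel ¬ of 0.3 = 0 (operand ≠ 0)
¬s: Gödel ¬ of 0.5 = 0 (operand ≠ 0)
(¬s → s): 0 ≤ 0.5, so result = 1
(¬r → (¬s → s)): 0 ≤ 1, so result = 1
(p → r): 0.8 > 0.3, so result = 0.3
(p ∧ (p → r)) = min(0.8, 0.3) = 0.3
¬r: Gödel ¬ of 0.3 = 0 (operand ≠ 0)
(s → ¬r): 0.5 > 0, so result = 0
((p ∧ (p → r)) → (s → ¬r)): 0.3 > 0, so result = 0
((¬r → (¬s → s)) ∨ ((p ∧ (p → r)) → (s → ¬r))) = max(1, 0) = 1
¬((¬r → (¬s → s)) ∨ ((p ∧ (p → r)) → (s → ¬r))): Gödel ¬ of 1 = 0 (operand ≠ 0)
¬¬((¬r → (¬s → s)) ∨ ((p ∧ (p → r)) → (s → ¬r))): Gödel ¬ of 0 = 1 (operand is 0)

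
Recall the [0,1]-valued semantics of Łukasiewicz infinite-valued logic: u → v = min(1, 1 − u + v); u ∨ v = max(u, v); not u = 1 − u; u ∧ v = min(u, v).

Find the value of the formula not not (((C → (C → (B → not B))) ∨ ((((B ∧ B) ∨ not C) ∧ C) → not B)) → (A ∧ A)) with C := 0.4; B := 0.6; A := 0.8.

not B: Łukasiewicz ¬ gives 1 − 0.6 = 0.4
(B → not B): min(1, 1 − 0.6 + 0.4) = 0.8
(C → (B → not B)): min(1, 1 − 0.4 + 0.8) = 1
(C → (C → (B → not B))): min(1, 1 − 0.4 + 1) = 1
(B ∧ B) = min(0.6, 0.6) = 0.6
not C: Łukasiewicz ¬ gives 1 − 0.4 = 0.6
((B ∧ B) ∨ not C) = max(0.6, 0.6) = 0.6
(((B ∧ B) ∨ not C) ∧ C) = min(0.6, 0.4) = 0.4
not B: Łukasiewicz ¬ gives 1 − 0.6 = 0.4
((((B ∧ B) ∨ not C) ∧ C) → not B): min(1, 1 − 0.4 + 0.4) = 1
((C → (C → (B → not B))) ∨ ((((B ∧ B) ∨ not C) ∧ C) → not B)) = max(1, 1) = 1
(A ∧ A) = min(0.8, 0.8) = 0.8
(((C → (C → (B → not B))) ∨ ((((B ∧ B) ∨ not C) ∧ C) → not B)) → (A ∧ A)): min(1, 1 − 1 + 0.8) = 0.8
not (((C → (C → (B → not B))) ∨ ((((B ∧ B) ∨ not C) ∧ C) → not B)) → (A ∧ A)): Łukasiewicz ¬ gives 1 − 0.8 = 0.2
not not (((C → (C → (B → not B))) ∨ ((((B ∧ B) ∨ not C) ∧ C) → not B)) → (A ∧ A)): Łukasiewicz ¬ gives 1 − 0.2 = 0.8

0.80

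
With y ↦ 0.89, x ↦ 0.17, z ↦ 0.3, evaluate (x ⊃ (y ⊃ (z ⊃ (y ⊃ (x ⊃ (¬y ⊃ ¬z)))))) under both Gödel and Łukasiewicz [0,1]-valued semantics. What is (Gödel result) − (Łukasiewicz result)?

0.00

Gödel evaluation:
  ¬y: Gödel ¬ of 0.89 = 0 (operand ≠ 0)
  ¬z: Gödel ¬ of 0.3 = 0 (operand ≠ 0)
  (¬y ⊃ ¬z): 0 ≤ 0, so result = 1
  (x ⊃ (¬y ⊃ ¬z)): 0.17 ≤ 1, so result = 1
  (y ⊃ (x ⊃ (¬y ⊃ ¬z))): 0.89 ≤ 1, so result = 1
  (z ⊃ (y ⊃ (x ⊃ (¬y ⊃ ¬z)))): 0.3 ≤ 1, so result = 1
  (y ⊃ (z ⊃ (y ⊃ (x ⊃ (¬y ⊃ ¬z))))): 0.89 ≤ 1, so result = 1
  (x ⊃ (y ⊃ (z ⊃ (y ⊃ (x ⊃ (¬y ⊃ ¬z)))))): 0.17 ≤ 1, so result = 1
  Gödel value = 1
Łukasiewicz evaluation:
  ¬y: Łukasiewicz ¬ gives 1 − 0.89 = 0.11
  ¬z: Łukasiewicz ¬ gives 1 − 0.3 = 0.7
  (¬y ⊃ ¬z): min(1, 1 − 0.11 + 0.7) = 1
  (x ⊃ (¬y ⊃ ¬z)): min(1, 1 − 0.17 + 1) = 1
  (y ⊃ (x ⊃ (¬y ⊃ ¬z))): min(1, 1 − 0.89 + 1) = 1
  (z ⊃ (y ⊃ (x ⊃ (¬y ⊃ ¬z)))): min(1, 1 − 0.3 + 1) = 1
  (y ⊃ (z ⊃ (y ⊃ (x ⊃ (¬y ⊃ ¬z))))): min(1, 1 − 0.89 + 1) = 1
  (x ⊃ (y ⊃ (z ⊃ (y ⊃ (x ⊃ (¬y ⊃ ¬z)))))): min(1, 1 − 0.17 + 1) = 1
  Łukasiewicz value = 1
Difference: 1 − 1 = 0.00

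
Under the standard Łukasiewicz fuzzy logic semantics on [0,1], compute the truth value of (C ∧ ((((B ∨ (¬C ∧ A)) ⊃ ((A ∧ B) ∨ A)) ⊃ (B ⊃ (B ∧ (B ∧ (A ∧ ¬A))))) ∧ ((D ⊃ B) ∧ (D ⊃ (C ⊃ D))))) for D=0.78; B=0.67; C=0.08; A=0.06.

¬C: Łukasiewicz ¬ gives 1 − 0.08 = 0.92
(¬C ∧ A) = min(0.92, 0.06) = 0.06
(B ∨ (¬C ∧ A)) = max(0.67, 0.06) = 0.67
(A ∧ B) = min(0.06, 0.67) = 0.06
((A ∧ B) ∨ A) = max(0.06, 0.06) = 0.06
((B ∨ (¬C ∧ A)) ⊃ ((A ∧ B) ∨ A)): min(1, 1 − 0.67 + 0.06) = 0.39
¬A: Łukasiewicz ¬ gives 1 − 0.06 = 0.94
(A ∧ ¬A) = min(0.06, 0.94) = 0.06
(B ∧ (A ∧ ¬A)) = min(0.67, 0.06) = 0.06
(B ∧ (B ∧ (A ∧ ¬A))) = min(0.67, 0.06) = 0.06
(B ⊃ (B ∧ (B ∧ (A ∧ ¬A)))): min(1, 1 − 0.67 + 0.06) = 0.39
(((B ∨ (¬C ∧ A)) ⊃ ((A ∧ B) ∨ A)) ⊃ (B ⊃ (B ∧ (B ∧ (A ∧ ¬A))))): min(1, 1 − 0.39 + 0.39) = 1
(D ⊃ B): min(1, 1 − 0.78 + 0.67) = 0.89
(C ⊃ D): min(1, 1 − 0.08 + 0.78) = 1
(D ⊃ (C ⊃ D)): min(1, 1 − 0.78 + 1) = 1
((D ⊃ B) ∧ (D ⊃ (C ⊃ D))) = min(0.89, 1) = 0.89
((((B ∨ (¬C ∧ A)) ⊃ ((A ∧ B) ∨ A)) ⊃ (B ⊃ (B ∧ (B ∧ (A ∧ ¬A))))) ∧ ((D ⊃ B) ∧ (D ⊃ (C ⊃ D)))) = min(1, 0.89) = 0.89
(C ∧ ((((B ∨ (¬C ∧ A)) ⊃ ((A ∧ B) ∨ A)) ⊃ (B ⊃ (B ∧ (B ∧ (A ∧ ¬A))))) ∧ ((D ⊃ B) ∧ (D ⊃ (C ⊃ D))))) = min(0.08, 0.89) = 0.08

0.08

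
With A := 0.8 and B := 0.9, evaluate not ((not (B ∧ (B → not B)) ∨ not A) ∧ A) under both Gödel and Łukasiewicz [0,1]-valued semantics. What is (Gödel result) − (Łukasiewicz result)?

Gödel evaluation:
  not B: Gödel ¬ of 0.9 = 0 (operand ≠ 0)
  (B → not B): 0.9 > 0, so result = 0
  (B ∧ (B → not B)) = min(0.9, 0) = 0
  not (B ∧ (B → not B)): Gödel ¬ of 0 = 1 (operand is 0)
  not A: Gödel ¬ of 0.8 = 0 (operand ≠ 0)
  (not (B ∧ (B → not B)) ∨ not A) = max(1, 0) = 1
  ((not (B ∧ (B → not B)) ∨ not A) ∧ A) = min(1, 0.8) = 0.8
  not ((not (B ∧ (B → not B)) ∨ not A) ∧ A): Gödel ¬ of 0.8 = 0 (operand ≠ 0)
  Gödel value = 0
Łukasiewicz evaluation:
  not B: Łukasiewicz ¬ gives 1 − 0.9 = 0.1
  (B → not B): min(1, 1 − 0.9 + 0.1) = 0.2
  (B ∧ (B → not B)) = min(0.9, 0.2) = 0.2
  not (B ∧ (B → not B)): Łukasiewicz ¬ gives 1 − 0.2 = 0.8
  not A: Łukasiewicz ¬ gives 1 − 0.8 = 0.2
  (not (B ∧ (B → not B)) ∨ not A) = max(0.8, 0.2) = 0.8
  ((not (B ∧ (B → not B)) ∨ not A) ∧ A) = min(0.8, 0.8) = 0.8
  not ((not (B ∧ (B → not B)) ∨ not A) ∧ A): Łukasiewicz ¬ gives 1 − 0.8 = 0.2
  Łukasiewicz value = 0.2
Difference: 0 − 0.2 = -0.20

-0.20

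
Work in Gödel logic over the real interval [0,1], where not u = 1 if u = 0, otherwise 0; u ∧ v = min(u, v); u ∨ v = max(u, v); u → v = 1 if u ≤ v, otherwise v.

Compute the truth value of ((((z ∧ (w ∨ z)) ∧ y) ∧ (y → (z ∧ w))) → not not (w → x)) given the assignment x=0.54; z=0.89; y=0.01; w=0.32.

1.00

(w ∨ z) = max(0.32, 0.89) = 0.89
(z ∧ (w ∨ z)) = min(0.89, 0.89) = 0.89
((z ∧ (w ∨ z)) ∧ y) = min(0.89, 0.01) = 0.01
(z ∧ w) = min(0.89, 0.32) = 0.32
(y → (z ∧ w)): 0.01 ≤ 0.32, so result = 1
(((z ∧ (w ∨ z)) ∧ y) ∧ (y → (z ∧ w))) = min(0.01, 1) = 0.01
(w → x): 0.32 ≤ 0.54, so result = 1
not (w → x): Gödel ¬ of 1 = 0 (operand ≠ 0)
not not (w → x): Gödel ¬ of 0 = 1 (operand is 0)
((((z ∧ (w ∨ z)) ∧ y) ∧ (y → (z ∧ w))) → not not (w → x)): 0.01 ≤ 1, so result = 1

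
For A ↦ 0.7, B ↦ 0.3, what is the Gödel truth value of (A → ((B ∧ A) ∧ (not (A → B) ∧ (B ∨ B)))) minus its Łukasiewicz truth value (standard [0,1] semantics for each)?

-0.60

Gödel evaluation:
  (B ∧ A) = min(0.3, 0.7) = 0.3
  (A → B): 0.7 > 0.3, so result = 0.3
  not (A → B): Gödel ¬ of 0.3 = 0 (operand ≠ 0)
  (B ∨ B) = max(0.3, 0.3) = 0.3
  (not (A → B) ∧ (B ∨ B)) = min(0, 0.3) = 0
  ((B ∧ A) ∧ (not (A → B) ∧ (B ∨ B))) = min(0.3, 0) = 0
  (A → ((B ∧ A) ∧ (not (A → B) ∧ (B ∨ B)))): 0.7 > 0, so result = 0
  Gödel value = 0
Łukasiewicz evaluation:
  (B ∧ A) = min(0.3, 0.7) = 0.3
  (A → B): min(1, 1 − 0.7 + 0.3) = 0.6
  not (A → B): Łukasiewicz ¬ gives 1 − 0.6 = 0.4
  (B ∨ B) = max(0.3, 0.3) = 0.3
  (not (A → B) ∧ (B ∨ B)) = min(0.4, 0.3) = 0.3
  ((B ∧ A) ∧ (not (A → B) ∧ (B ∨ B))) = min(0.3, 0.3) = 0.3
  (A → ((B ∧ A) ∧ (not (A → B) ∧ (B ∨ B)))): min(1, 1 − 0.7 + 0.3) = 0.6
  Łukasiewicz value = 0.6
Difference: 0 − 0.6 = -0.60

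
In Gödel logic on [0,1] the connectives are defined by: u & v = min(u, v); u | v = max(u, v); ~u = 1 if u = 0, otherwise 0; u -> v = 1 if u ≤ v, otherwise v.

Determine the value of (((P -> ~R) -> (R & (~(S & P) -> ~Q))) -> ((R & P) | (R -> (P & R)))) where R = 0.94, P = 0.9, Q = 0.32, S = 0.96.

0.90

~R: Gödel ¬ of 0.94 = 0 (operand ≠ 0)
(P -> ~R): 0.9 > 0, so result = 0
(S & P) = min(0.96, 0.9) = 0.9
~(S & P): Gödel ¬ of 0.9 = 0 (operand ≠ 0)
~Q: Gödel ¬ of 0.32 = 0 (operand ≠ 0)
(~(S & P) -> ~Q): 0 ≤ 0, so result = 1
(R & (~(S & P) -> ~Q)) = min(0.94, 1) = 0.94
((P -> ~R) -> (R & (~(S & P) -> ~Q))): 0 ≤ 0.94, so result = 1
(R & P) = min(0.94, 0.9) = 0.9
(P & R) = min(0.9, 0.94) = 0.9
(R -> (P & R)): 0.94 > 0.9, so result = 0.9
((R & P) | (R -> (P & R))) = max(0.9, 0.9) = 0.9
(((P -> ~R) -> (R & (~(S & P) -> ~Q))) -> ((R & P) | (R -> (P & R)))): 1 > 0.9, so result = 0.9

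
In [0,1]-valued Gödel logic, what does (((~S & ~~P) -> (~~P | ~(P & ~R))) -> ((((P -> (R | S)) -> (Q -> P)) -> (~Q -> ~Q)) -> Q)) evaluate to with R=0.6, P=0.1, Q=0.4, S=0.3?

0.40

~S: Gödel ¬ of 0.3 = 0 (operand ≠ 0)
~P: Gödel ¬ of 0.1 = 0 (operand ≠ 0)
~~P: Gödel ¬ of 0 = 1 (operand is 0)
(~S & ~~P) = min(0, 1) = 0
~P: Gödel ¬ of 0.1 = 0 (operand ≠ 0)
~~P: Gödel ¬ of 0 = 1 (operand is 0)
~R: Gödel ¬ of 0.6 = 0 (operand ≠ 0)
(P & ~R) = min(0.1, 0) = 0
~(P & ~R): Gödel ¬ of 0 = 1 (operand is 0)
(~~P | ~(P & ~R)) = max(1, 1) = 1
((~S & ~~P) -> (~~P | ~(P & ~R))): 0 ≤ 1, so result = 1
(R | S) = max(0.6, 0.3) = 0.6
(P -> (R | S)): 0.1 ≤ 0.6, so result = 1
(Q -> P): 0.4 > 0.1, so result = 0.1
((P -> (R | S)) -> (Q -> P)): 1 > 0.1, so result = 0.1
~Q: Gödel ¬ of 0.4 = 0 (operand ≠ 0)
~Q: Gödel ¬ of 0.4 = 0 (operand ≠ 0)
(~Q -> ~Q): 0 ≤ 0, so result = 1
(((P -> (R | S)) -> (Q -> P)) -> (~Q -> ~Q)): 0.1 ≤ 1, so result = 1
((((P -> (R | S)) -> (Q -> P)) -> (~Q -> ~Q)) -> Q): 1 > 0.4, so result = 0.4
(((~S & ~~P) -> (~~P | ~(P & ~R))) -> ((((P -> (R | S)) -> (Q -> P)) -> (~Q -> ~Q)) -> Q)): 1 > 0.4, so result = 0.4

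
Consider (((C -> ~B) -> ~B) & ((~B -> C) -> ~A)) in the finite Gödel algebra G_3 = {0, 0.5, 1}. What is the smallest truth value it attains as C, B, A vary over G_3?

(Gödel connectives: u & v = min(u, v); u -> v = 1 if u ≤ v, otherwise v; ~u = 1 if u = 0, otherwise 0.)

0.00

The minimum is attained at C = 0, B = 0.5, A = 0:
  ~B: Gödel ¬ of 0.5 = 0 (operand ≠ 0)
  (C -> ~B): 0 ≤ 0, so result = 1
  ~B: Gödel ¬ of 0.5 = 0 (operand ≠ 0)
  ((C -> ~B) -> ~B): 1 > 0, so result = 0
  ~B: Gödel ¬ of 0.5 = 0 (operand ≠ 0)
  (~B -> C): 0 ≤ 0, so result = 1
  ~A: Gödel ¬ of 0 = 1 (operand is 0)
  ((~B -> C) -> ~A): 1 ≤ 1, so result = 1
  (((C -> ~B) -> ~B) & ((~B -> C) -> ~A)) = min(0, 1) = 0
Checking all 27 assignments confirms none give a value below 0.00.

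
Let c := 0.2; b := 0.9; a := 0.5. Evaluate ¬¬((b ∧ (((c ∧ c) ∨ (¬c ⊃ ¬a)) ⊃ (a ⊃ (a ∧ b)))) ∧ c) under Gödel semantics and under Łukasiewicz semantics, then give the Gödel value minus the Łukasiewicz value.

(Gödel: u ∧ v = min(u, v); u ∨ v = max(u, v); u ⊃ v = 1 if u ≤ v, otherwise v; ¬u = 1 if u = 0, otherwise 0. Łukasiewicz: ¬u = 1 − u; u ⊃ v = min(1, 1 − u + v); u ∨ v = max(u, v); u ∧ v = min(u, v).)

Gödel evaluation:
  (c ∧ c) = min(0.2, 0.2) = 0.2
  ¬c: Gödel ¬ of 0.2 = 0 (operand ≠ 0)
  ¬a: Gödel ¬ of 0.5 = 0 (operand ≠ 0)
  (¬c ⊃ ¬a): 0 ≤ 0, so result = 1
  ((c ∧ c) ∨ (¬c ⊃ ¬a)) = max(0.2, 1) = 1
  (a ∧ b) = min(0.5, 0.9) = 0.5
  (a ⊃ (a ∧ b)): 0.5 ≤ 0.5, so result = 1
  (((c ∧ c) ∨ (¬c ⊃ ¬a)) ⊃ (a ⊃ (a ∧ b))): 1 ≤ 1, so result = 1
  (b ∧ (((c ∧ c) ∨ (¬c ⊃ ¬a)) ⊃ (a ⊃ (a ∧ b)))) = min(0.9, 1) = 0.9
  ((b ∧ (((c ∧ c) ∨ (¬c ⊃ ¬a)) ⊃ (a ⊃ (a ∧ b)))) ∧ c) = min(0.9, 0.2) = 0.2
  ¬((b ∧ (((c ∧ c) ∨ (¬c ⊃ ¬a)) ⊃ (a ⊃ (a ∧ b)))) ∧ c): Gödel ¬ of 0.2 = 0 (operand ≠ 0)
  ¬¬((b ∧ (((c ∧ c) ∨ (¬c ⊃ ¬a)) ⊃ (a ⊃ (a ∧ b)))) ∧ c): Gödel ¬ of 0 = 1 (operand is 0)
  Gödel value = 1
Łukasiewicz evaluation:
  (c ∧ c) = min(0.2, 0.2) = 0.2
  ¬c: Łukasiewicz ¬ gives 1 − 0.2 = 0.8
  ¬a: Łukasiewicz ¬ gives 1 − 0.5 = 0.5
  (¬c ⊃ ¬a): min(1, 1 − 0.8 + 0.5) = 0.7
  ((c ∧ c) ∨ (¬c ⊃ ¬a)) = max(0.2, 0.7) = 0.7
  (a ∧ b) = min(0.5, 0.9) = 0.5
  (a ⊃ (a ∧ b)): min(1, 1 − 0.5 + 0.5) = 1
  (((c ∧ c) ∨ (¬c ⊃ ¬a)) ⊃ (a ⊃ (a ∧ b))): min(1, 1 − 0.7 + 1) = 1
  (b ∧ (((c ∧ c) ∨ (¬c ⊃ ¬a)) ⊃ (a ⊃ (a ∧ b)))) = min(0.9, 1) = 0.9
  ((b ∧ (((c ∧ c) ∨ (¬c ⊃ ¬a)) ⊃ (a ⊃ (a ∧ b)))) ∧ c) = min(0.9, 0.2) = 0.2
  ¬((b ∧ (((c ∧ c) ∨ (¬c ⊃ ¬a)) ⊃ (a ⊃ (a ∧ b)))) ∧ c): Łukasiewicz ¬ gives 1 − 0.2 = 0.8
  ¬¬((b ∧ (((c ∧ c) ∨ (¬c ⊃ ¬a)) ⊃ (a ⊃ (a ∧ b)))) ∧ c): Łukasiewicz ¬ gives 1 − 0.8 = 0.2
  Łukasiewicz value = 0.2
Difference: 1 − 0.2 = 0.80

0.80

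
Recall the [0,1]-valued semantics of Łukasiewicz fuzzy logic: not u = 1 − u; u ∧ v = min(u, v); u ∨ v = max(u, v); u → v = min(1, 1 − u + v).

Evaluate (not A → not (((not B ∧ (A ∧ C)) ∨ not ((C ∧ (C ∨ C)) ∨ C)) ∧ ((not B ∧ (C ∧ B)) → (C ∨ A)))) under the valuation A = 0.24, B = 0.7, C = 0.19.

not A: Łukasiewicz ¬ gives 1 − 0.24 = 0.76
not B: Łukasiewicz ¬ gives 1 − 0.7 = 0.3
(A ∧ C) = min(0.24, 0.19) = 0.19
(not B ∧ (A ∧ C)) = min(0.3, 0.19) = 0.19
(C ∨ C) = max(0.19, 0.19) = 0.19
(C ∧ (C ∨ C)) = min(0.19, 0.19) = 0.19
((C ∧ (C ∨ C)) ∨ C) = max(0.19, 0.19) = 0.19
not ((C ∧ (C ∨ C)) ∨ C): Łukasiewicz ¬ gives 1 − 0.19 = 0.81
((not B ∧ (A ∧ C)) ∨ not ((C ∧ (C ∨ C)) ∨ C)) = max(0.19, 0.81) = 0.81
not B: Łukasiewicz ¬ gives 1 − 0.7 = 0.3
(C ∧ B) = min(0.19, 0.7) = 0.19
(not B ∧ (C ∧ B)) = min(0.3, 0.19) = 0.19
(C ∨ A) = max(0.19, 0.24) = 0.24
((not B ∧ (C ∧ B)) → (C ∨ A)): min(1, 1 − 0.19 + 0.24) = 1
(((not B ∧ (A ∧ C)) ∨ not ((C ∧ (C ∨ C)) ∨ C)) ∧ ((not B ∧ (C ∧ B)) → (C ∨ A))) = min(0.81, 1) = 0.81
not (((not B ∧ (A ∧ C)) ∨ not ((C ∧ (C ∨ C)) ∨ C)) ∧ ((not B ∧ (C ∧ B)) → (C ∨ A))): Łukasiewicz ¬ gives 1 − 0.81 = 0.19
(not A → not (((not B ∧ (A ∧ C)) ∨ not ((C ∧ (C ∨ C)) ∨ C)) ∧ ((not B ∧ (C ∧ B)) → (C ∨ A)))): min(1, 1 − 0.76 + 0.19) = 0.43

0.43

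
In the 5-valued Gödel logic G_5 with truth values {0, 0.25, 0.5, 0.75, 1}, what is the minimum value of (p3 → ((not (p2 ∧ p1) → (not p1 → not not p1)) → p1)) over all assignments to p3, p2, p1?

0.25

The minimum is attained at p3 = 0.5, p2 = 0, p1 = 0.25:
  (p2 ∧ p1) = min(0, 0.25) = 0
  not (p2 ∧ p1): Gödel ¬ of 0 = 1 (operand is 0)
  not p1: Gödel ¬ of 0.25 = 0 (operand ≠ 0)
  not p1: Gödel ¬ of 0.25 = 0 (operand ≠ 0)
  not not p1: Gödel ¬ of 0 = 1 (operand is 0)
  (not p1 → not not p1): 0 ≤ 1, so result = 1
  (not (p2 ∧ p1) → (not p1 → not not p1)): 1 ≤ 1, so result = 1
  ((not (p2 ∧ p1) → (not p1 → not not p1)) → p1): 1 > 0.25, so result = 0.25
  (p3 → ((not (p2 ∧ p1) → (not p1 → not not p1)) → p1)): 0.5 > 0.25, so result = 0.25
Checking all 125 assignments confirms none give a value below 0.25.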